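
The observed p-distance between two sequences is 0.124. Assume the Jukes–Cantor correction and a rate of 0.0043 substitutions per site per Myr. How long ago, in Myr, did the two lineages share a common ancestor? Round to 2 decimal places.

15.76

d = −(3/4) ln(1 − 4p/3) = −0.75 ln(1 − 0.165333) = −0.75 ln(0.834667)
  = −0.75 × (-0.180722) = 0.135542 substitutions/site.
Under a molecular clock d = 2μt, so t = d/(2μ) = 0.135542 / (2 × 0.0043) = 15.76 Myr.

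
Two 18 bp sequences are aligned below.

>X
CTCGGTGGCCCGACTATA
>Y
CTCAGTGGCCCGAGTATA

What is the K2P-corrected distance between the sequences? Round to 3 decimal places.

Of 18 sites, 1 differences are transitions and 1 are transversions, so P = 1/18 ≈ 0.055556 and Q = 1/18 ≈ 0.055556.
Under the Kimura two-parameter model, d = −½ ln(1 − 2P − Q) − ¼ ln(1 − 2Q).
1 − 2P − Q = 0.833332, giving −½ ln(0.833332) = 0.091162.
1 − 2Q = 0.888888, giving −¼ ln(0.888888) = 0.029446.
d = 0.091162 + 0.029446 = 0.120608.

0.121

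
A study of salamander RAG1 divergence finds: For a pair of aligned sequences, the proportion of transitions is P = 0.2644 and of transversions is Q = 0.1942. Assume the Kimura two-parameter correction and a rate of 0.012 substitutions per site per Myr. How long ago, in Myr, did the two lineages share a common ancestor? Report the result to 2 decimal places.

31.87

Under the Kimura two-parameter model, d = −½ ln(1 − 2P − Q) − ¼ ln(1 − 2Q).
1 − 2P − Q = 0.277, giving −½ ln(0.277) = 0.641869.
1 − 2Q = 0.6116, giving −¼ ln(0.6116) = 0.122919.
d = 0.641869 + 0.122919 = 0.764788.
Under a molecular clock d = 2μt, so t = d/(2μ) = 0.764788 / (2 × 0.012) = 31.87 Myr.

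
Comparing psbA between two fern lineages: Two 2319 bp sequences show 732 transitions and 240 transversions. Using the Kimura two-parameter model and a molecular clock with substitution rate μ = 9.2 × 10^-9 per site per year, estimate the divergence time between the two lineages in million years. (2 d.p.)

39.22

P = 732/2319 ≈ 0.315653 and Q = 240/2319 ≈ 0.103493.
Under the Kimura two-parameter model, d = −½ ln(1 − 2P − Q) − ¼ ln(1 − 2Q).
1 − 2P − Q = 0.265201, giving −½ ln(0.265201) = 0.663634.
1 − 2Q = 0.793014, giving −¼ ln(0.793014) = 0.057979.
d = 0.663634 + 0.057979 = 0.721613.
Under a molecular clock d = 2μt, so t = d/(2μ) = 0.721613 / (2 × 9.2 × 10^-9) = 39.22 million years.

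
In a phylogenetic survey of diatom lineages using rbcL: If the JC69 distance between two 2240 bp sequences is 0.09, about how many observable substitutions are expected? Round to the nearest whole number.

Invert JC69: p = (3/4)(1 − e^(−4d/3)) = 0.75 × (1 − e^(-0.12)) = 0.75 × (1 − 0.886920) = 0.084810.
Expected differing sites = pL ≈ 0.084810 × 2240 = 189.9744 ≈ 190.

190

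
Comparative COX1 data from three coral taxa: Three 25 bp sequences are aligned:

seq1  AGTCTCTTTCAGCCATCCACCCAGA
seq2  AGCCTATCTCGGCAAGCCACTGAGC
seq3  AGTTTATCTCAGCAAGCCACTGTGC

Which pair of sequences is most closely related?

seq2 and seq3

seq1–seq2: 9/25 differ, p = 0.360, d = 0.490.
seq1–seq3: 9/25 differ, p = 0.360, d = 0.490.
seq2–seq3: 4/25 differ, p = 0.160, d = 0.180.
The smallest distance is between seq2 and seq3.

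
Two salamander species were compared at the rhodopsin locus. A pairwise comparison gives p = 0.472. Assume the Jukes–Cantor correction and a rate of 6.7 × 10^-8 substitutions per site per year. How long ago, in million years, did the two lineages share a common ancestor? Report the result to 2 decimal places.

d = −(3/4) ln(1 − 4p/3) = −0.75 ln(1 − 0.629333) = −0.75 ln(0.370667)
  = −0.75 × (-0.992451) = 0.744338 substitutions/site.
Under a molecular clock d = 2μt, so t = d/(2μ) = 0.744338 / (2 × 6.7 × 10^-8) = 5.55 million years.

5.55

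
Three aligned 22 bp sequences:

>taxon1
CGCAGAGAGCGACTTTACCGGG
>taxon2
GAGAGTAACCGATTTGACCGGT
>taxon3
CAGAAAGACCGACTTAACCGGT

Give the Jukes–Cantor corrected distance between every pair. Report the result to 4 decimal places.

taxon1–taxon2: 9/22 sites differ → p ≈ 0.409091, d = −0.75 ln(1 − 0.545455) = 0.591344 ≈ 0.5913.
taxon1–taxon3: 6/22 sites differ → p ≈ 0.272727, d = −0.75 ln(1 − 0.363636) = 0.338988 ≈ 0.3390.
taxon2–taxon3: 6/22 sites differ → p ≈ 0.272727, d = −0.75 ln(1 − 0.363636) = 0.338988 ≈ 0.3390.

d(taxon1,taxon2) = 0.5913, d(taxon1,taxon3) = 0.3390, d(taxon2,taxon3) = 0.3390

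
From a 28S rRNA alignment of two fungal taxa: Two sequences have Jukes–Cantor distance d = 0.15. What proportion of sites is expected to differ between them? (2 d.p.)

0.14

p = (3/4)(1 − e^(−4d/3)) = 0.75 × (1 − e^(-0.2)) = 0.75 × (1 − 0.818731) = 0.135952.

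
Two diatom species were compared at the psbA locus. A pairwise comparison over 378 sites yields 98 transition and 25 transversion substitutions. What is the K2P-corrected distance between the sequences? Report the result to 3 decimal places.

P = 98/378 ≈ 0.259259 and Q = 25/378 ≈ 0.066138.
Under the Kimura two-parameter model, d = −½ ln(1 − 2P − Q) − ¼ ln(1 − 2Q).
1 − 2P − Q = 0.415344, giving −½ ln(0.415344) = 0.439324.
1 − 2Q = 0.867724, giving −¼ ln(0.867724) = 0.035470.
d = 0.439324 + 0.035470 = 0.474794.

0.475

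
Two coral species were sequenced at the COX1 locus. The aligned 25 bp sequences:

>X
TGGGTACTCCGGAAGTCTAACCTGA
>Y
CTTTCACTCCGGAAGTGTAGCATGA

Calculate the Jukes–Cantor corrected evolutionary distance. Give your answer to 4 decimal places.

The sequences differ at 8 of 25 sites (1, 2, 3, 4, 5, 17, 20, 22), so p = 8/25 = 0.32.
d = −(3/4) ln(1 − 4p/3) = −0.75 ln(1 − 0.426667) = −0.75 ln(0.573333)
  = −0.75 × (-0.556289) = 0.417217 substitutions/site.

0.4172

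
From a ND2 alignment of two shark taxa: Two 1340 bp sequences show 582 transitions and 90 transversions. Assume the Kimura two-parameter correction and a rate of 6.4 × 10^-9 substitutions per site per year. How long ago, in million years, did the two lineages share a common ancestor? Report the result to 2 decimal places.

110.09

P = 582/1340 ≈ 0.434328 and Q = 90/1340 ≈ 0.067164.
Under the Kimura two-parameter model, d = −½ ln(1 − 2P − Q) − ¼ ln(1 − 2Q).
1 − 2P − Q = 0.06418, giving −½ ln(0.06418) = 1.373032.
1 − 2Q = 0.865672, giving −¼ ln(0.865672) = 0.036062.
d = 1.373032 + 0.036062 = 1.409094.
Under a molecular clock d = 2μt, so t = d/(2μ) = 1.409094 / (2 × 6.4 × 10^-9) = 110.09 million years.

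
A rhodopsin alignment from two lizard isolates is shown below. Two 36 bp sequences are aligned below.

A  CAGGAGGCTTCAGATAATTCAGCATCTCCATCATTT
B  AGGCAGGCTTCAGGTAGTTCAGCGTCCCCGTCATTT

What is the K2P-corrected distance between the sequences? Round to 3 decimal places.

0.276

Of 36 sites, 6 differences are transitions and 2 are transversions, so P = 6/36 ≈ 0.166667 and Q = 2/36 ≈ 0.055556.
Under the Kimura two-parameter model, d = −½ ln(1 − 2P − Q) − ¼ ln(1 − 2Q).
1 − 2P − Q = 0.61111, giving −½ ln(0.61111) = 0.246239.
1 − 2Q = 0.888888, giving −¼ ln(0.888888) = 0.029446.
d = 0.246239 + 0.029446 = 0.275685.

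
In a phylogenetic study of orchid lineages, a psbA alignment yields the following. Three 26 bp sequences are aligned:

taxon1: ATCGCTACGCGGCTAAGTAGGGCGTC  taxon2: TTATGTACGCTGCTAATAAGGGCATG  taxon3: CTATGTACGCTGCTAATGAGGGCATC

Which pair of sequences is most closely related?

taxon2 and taxon3

taxon1–taxon2: 9/26 differ, p = 0.346, d = 0.464.
taxon1–taxon3: 8/26 differ, p = 0.308, d = 0.396.
taxon2–taxon3: 3/26 differ, p = 0.115, d = 0.125.
The smallest distance is between taxon2 and taxon3.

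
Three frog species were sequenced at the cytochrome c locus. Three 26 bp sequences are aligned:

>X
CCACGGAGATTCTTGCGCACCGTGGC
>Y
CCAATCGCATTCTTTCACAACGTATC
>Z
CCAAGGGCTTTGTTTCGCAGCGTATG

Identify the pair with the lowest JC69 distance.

Y and Z

X–Y: 10/26 differ, p = 0.385, d = 0.539.
X–Z: 10/26 differ, p = 0.385, d = 0.539.
Y–Z: 7/26 differ, p = 0.269, d = 0.334.
The smallest distance is between Y and Z.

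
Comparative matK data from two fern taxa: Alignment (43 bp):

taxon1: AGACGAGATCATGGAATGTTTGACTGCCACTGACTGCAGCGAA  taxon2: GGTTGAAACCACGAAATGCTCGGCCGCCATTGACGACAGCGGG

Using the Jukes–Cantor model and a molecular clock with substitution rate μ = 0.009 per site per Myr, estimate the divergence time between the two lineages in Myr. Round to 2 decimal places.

28.56

The sequences differ at 16 of 43 sites, so p = 16/43 ≈ 0.372093.
d = −(3/4) ln(1 − 4p/3) = −0.75 ln(1 − 0.496124) = −0.75 ln(0.503876)
  = −0.75 × (-0.685425) = 0.514069 substitutions/site.
Under a molecular clock d = 2μt, so t = d/(2μ) = 0.514069 / (2 × 0.009) = 28.56 Myr.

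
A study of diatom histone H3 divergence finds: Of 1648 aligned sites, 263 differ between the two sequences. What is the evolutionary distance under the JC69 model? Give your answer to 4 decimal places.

p = 263/1648 ≈ 0.159587.
d = −(3/4) ln(1 − 4p/3) = −0.75 ln(1 − 0.212783) = −0.75 ln(0.787217)
  = −0.75 × (-0.239251) = 0.179438 substitutions/site.

0.1794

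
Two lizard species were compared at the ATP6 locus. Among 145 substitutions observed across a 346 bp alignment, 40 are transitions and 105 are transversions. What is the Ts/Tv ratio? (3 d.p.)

0.381

R = 40/105 = 0.380952… ≈ 0.381 (to 3 d.p.).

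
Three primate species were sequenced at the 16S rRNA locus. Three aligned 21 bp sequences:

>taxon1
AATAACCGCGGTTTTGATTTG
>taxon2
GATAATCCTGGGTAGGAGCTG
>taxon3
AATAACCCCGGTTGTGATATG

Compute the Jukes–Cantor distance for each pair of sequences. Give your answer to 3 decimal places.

taxon1–taxon2: 9/21 sites differ → p ≈ 0.428571, d = −0.75 ln(1 − 0.571428) = 0.635472 ≈ 0.635.
taxon1–taxon3: 3/21 sites differ → p ≈ 0.142857, d = −0.75 ln(1 − 0.190476) = 0.158482 ≈ 0.158.
taxon2–taxon3: 8/21 sites differ → p ≈ 0.380952, d = −0.75 ln(1 − 0.507936) = 0.531860 ≈ 0.532.

d(taxon1,taxon2) = 0.635, d(taxon1,taxon3) = 0.158, d(taxon2,taxon3) = 0.532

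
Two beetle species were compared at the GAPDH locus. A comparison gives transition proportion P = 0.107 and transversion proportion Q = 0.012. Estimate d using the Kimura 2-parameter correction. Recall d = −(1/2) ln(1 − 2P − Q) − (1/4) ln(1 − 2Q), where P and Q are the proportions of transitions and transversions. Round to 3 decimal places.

Under the Kimura two-parameter model, d = −½ ln(1 − 2P − Q) − ¼ ln(1 − 2Q).
1 − 2P − Q = 0.774, giving −½ ln(0.774) = 0.128092.
1 − 2Q = 0.976, giving −¼ ln(0.976) = 0.006073.
d = 0.128092 + 0.006073 = 0.134165.

0.134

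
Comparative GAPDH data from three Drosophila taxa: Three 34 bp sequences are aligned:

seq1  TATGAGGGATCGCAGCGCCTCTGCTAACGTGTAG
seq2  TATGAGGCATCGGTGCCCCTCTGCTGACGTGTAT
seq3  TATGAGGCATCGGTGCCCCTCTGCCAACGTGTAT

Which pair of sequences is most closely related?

seq1–seq2: 6/34 differ, p = 0.176, d = 0.201.
seq1–seq3: 6/34 differ, p = 0.176, d = 0.201.
seq2–seq3: 2/34 differ, p = 0.059, d = 0.061.
The smallest distance is between seq2 and seq3.

seq2 and seq3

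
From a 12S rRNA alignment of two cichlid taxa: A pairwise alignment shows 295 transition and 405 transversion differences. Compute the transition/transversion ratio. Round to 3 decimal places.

R = 295/405 = 0.728395… ≈ 0.728 (to 3 d.p.).

0.728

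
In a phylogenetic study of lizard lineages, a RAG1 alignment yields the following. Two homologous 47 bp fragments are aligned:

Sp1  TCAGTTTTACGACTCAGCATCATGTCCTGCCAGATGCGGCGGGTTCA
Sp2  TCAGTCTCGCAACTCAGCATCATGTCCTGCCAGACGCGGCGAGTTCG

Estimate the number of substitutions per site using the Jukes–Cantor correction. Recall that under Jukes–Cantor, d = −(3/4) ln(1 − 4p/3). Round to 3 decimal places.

The sequences differ at 7 of 47 sites (6, 8, 9, 11, 35, 42, 47), so p = 7/47 ≈ 0.148936.
d = −(3/4) ln(1 − 4p/3) = −0.75 ln(1 − 0.198581) = −0.75 ln(0.801419)
  = −0.75 × (-0.221371) = 0.166028 substitutions/site.

0.166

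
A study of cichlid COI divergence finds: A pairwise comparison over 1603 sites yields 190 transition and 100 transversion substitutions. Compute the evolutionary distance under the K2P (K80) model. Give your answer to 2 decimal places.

P = 190/1603 ≈ 0.118528 and Q = 100/1603 ≈ 0.062383.
Under the Kimura two-parameter model, d = −½ ln(1 − 2P − Q) − ¼ ln(1 − 2Q).
1 − 2P − Q = 0.700561, giving −½ ln(0.700561) = 0.177937.
1 − 2Q = 0.875234, giving −¼ ln(0.875234) = 0.033316.
d = 0.177937 + 0.033316 = 0.211253.

0.21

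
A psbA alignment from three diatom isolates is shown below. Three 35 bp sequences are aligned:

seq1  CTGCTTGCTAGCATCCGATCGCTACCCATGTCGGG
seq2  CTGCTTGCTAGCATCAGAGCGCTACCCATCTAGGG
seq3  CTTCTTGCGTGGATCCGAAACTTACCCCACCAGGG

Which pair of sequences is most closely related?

seq1 and seq2

seq1–seq2: 4/35 differ, p = 0.114, d = 0.124.
seq1–seq3: 13/35 differ, p = 0.371, d = 0.513.
seq2–seq3: 12/35 differ, p = 0.343, d = 0.458.
The smallest distance is between seq1 and seq2.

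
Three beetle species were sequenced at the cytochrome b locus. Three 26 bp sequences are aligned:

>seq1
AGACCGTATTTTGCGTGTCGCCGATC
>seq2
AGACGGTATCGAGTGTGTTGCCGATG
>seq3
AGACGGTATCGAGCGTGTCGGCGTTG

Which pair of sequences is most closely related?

seq2 and seq3

seq1–seq2: 7/26 differ, p = 0.269, d = 0.334.
seq1–seq3: 7/26 differ, p = 0.269, d = 0.334.
seq2–seq3: 4/26 differ, p = 0.154, d = 0.172.
The smallest distance is between seq2 and seq3.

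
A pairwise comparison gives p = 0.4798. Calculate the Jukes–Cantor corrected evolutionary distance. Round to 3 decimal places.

0.766

d = −(3/4) ln(1 − 4p/3) = −0.75 ln(1 − 0.639733) = −0.75 ln(0.360267)
  = −0.75 × (-1.020910) = 0.765683 substitutions/site.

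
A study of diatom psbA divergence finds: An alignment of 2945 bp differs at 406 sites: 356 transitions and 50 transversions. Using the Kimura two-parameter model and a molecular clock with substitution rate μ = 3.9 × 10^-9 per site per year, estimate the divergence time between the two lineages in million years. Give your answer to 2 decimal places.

20.30

P = 356/2945 ≈ 0.120883 and Q = 50/2945 ≈ 0.016978.
Under the Kimura two-parameter model, d = −½ ln(1 − 2P − Q) − ¼ ln(1 − 2Q).
1 − 2P − Q = 0.741256, giving −½ ln(0.741256) = 0.149705.
1 − 2Q = 0.966044, giving −¼ ln(0.966044) = 0.008636.
d = 0.149705 + 0.008636 = 0.158341.
Under a molecular clock d = 2μt, so t = d/(2μ) = 0.158341 / (2 × 3.9 × 10^-9) = 20.30 million years.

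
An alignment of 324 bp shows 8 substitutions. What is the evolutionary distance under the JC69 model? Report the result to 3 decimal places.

p = 8/324 ≈ 0.024691.
d = −(3/4) ln(1 − 4p/3) = −0.75 ln(1 − 0.032921) = −0.75 ln(0.967079)
  = −0.75 × (-0.033475) = 0.025106 substitutions/site.

0.025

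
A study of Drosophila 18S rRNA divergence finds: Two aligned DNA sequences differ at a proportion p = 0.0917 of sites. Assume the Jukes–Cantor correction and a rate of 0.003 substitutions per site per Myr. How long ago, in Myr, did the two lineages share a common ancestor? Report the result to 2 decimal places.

16.30

d = −(3/4) ln(1 − 4p/3) = −0.75 ln(1 − 0.122267) = −0.75 ln(0.877733)
  = −0.75 × (-0.130413) = 0.097810 substitutions/site.
Under a molecular clock d = 2μt, so t = d/(2μ) = 0.097810 / (2 × 0.003) = 16.30 Myr.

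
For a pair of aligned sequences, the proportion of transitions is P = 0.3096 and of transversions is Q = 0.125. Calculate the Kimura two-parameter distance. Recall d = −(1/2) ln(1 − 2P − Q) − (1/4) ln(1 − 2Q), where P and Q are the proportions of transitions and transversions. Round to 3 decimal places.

0.754

Under the Kimura two-parameter model, d = −½ ln(1 − 2P − Q) − ¼ ln(1 − 2Q).
1 − 2P − Q = 0.2558, giving −½ ln(0.2558) = 0.681680.
1 − 2Q = 0.75, giving −¼ ln(0.75) = 0.071921.
d = 0.681680 + 0.071921 = 0.753601.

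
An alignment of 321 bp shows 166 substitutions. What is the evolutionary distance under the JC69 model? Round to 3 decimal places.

p = 166/321 ≈ 0.517134.
d = −(3/4) ln(1 − 4p/3) = −0.75 ln(1 − 0.689512) = −0.75 ln(0.310488)
  = −0.75 × (-1.169610) = 0.877208 substitutions/site.

0.877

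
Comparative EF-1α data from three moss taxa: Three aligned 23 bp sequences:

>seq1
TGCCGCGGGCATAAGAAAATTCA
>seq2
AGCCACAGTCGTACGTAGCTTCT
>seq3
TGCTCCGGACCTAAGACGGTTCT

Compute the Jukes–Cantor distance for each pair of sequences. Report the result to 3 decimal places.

seq1–seq2: 10/23 sites differ → p ≈ 0.434783, d = −0.75 ln(1 − 0.579711) = 0.650110 ≈ 0.650.
seq1–seq3: 8/23 sites differ → p ≈ 0.347826, d = −0.75 ln(1 − 0.463768) = 0.467391 ≈ 0.467.
seq2–seq3: 10/23 sites differ → p ≈ 0.434783, d = −0.75 ln(1 − 0.579711) = 0.650110 ≈ 0.650.

d(seq1,seq2) = 0.650, d(seq1,seq3) = 0.467, d(seq2,seq3) = 0.650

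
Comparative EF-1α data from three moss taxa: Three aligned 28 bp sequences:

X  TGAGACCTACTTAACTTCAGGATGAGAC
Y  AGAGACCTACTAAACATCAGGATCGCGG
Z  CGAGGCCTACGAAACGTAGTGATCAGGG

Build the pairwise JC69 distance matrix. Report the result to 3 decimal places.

X–Y: 8/28 sites differ → p ≈ 0.285714, d = −0.75 ln(1 − 0.380952) = 0.359679 ≈ 0.360.
X–Z: 11/28 sites differ → p ≈ 0.392857, d = −0.75 ln(1 − 0.523809) = 0.556452 ≈ 0.556.
Y–Z: 9/28 sites differ → p ≈ 0.321429, d = −0.75 ln(1 − 0.428572) = 0.419713 ≈ 0.420.

d(X,Y) = 0.360, d(X,Z) = 0.556, d(Y,Z) = 0.420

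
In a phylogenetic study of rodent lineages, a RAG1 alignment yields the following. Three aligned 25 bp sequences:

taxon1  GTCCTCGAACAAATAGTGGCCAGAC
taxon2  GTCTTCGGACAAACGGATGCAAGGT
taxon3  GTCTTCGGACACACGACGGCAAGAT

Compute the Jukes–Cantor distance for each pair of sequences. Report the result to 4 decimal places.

taxon1–taxon2: 9/25 sites differ → p = 0.36, d = −0.75 ln(1 − 0.48) = 0.490445 ≈ 0.4904.
taxon1–taxon3: 9/25 sites differ → p = 0.36, d = −0.75 ln(1 − 0.48) = 0.490445 ≈ 0.4904.
taxon2–taxon3: 5/25 sites differ → p = 0.2, d = −0.75 ln(1 − 0.266667) = 0.232617 ≈ 0.2326.

d(taxon1,taxon2) = 0.4904, d(taxon1,taxon3) = 0.4904, d(taxon2,taxon3) = 0.2326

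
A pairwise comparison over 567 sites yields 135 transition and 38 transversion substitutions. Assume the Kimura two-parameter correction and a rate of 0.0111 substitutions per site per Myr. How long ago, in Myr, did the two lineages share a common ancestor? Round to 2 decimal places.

P = 135/567 ≈ 0.238095 and Q = 38/567 ≈ 0.067019.
Under the Kimura two-parameter model, d = −½ ln(1 − 2P − Q) − ¼ ln(1 − 2Q).
1 − 2P − Q = 0.456791, giving −½ ln(0.456791) = 0.391765.
1 − 2Q = 0.865962, giving −¼ ln(0.865962) = 0.035979.
d = 0.391765 + 0.035979 = 0.427744.
Under a molecular clock d = 2μt, so t = d/(2μ) = 0.427744 / (2 × 0.0111) = 19.27 Myr.

19.27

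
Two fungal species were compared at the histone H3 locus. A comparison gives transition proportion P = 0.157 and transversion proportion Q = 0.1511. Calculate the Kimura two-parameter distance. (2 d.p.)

0.40

Under the Kimura two-parameter model, d = −½ ln(1 − 2P − Q) − ¼ ln(1 − 2Q).
1 − 2P − Q = 0.5349, giving −½ ln(0.5349) = 0.312838.
1 − 2Q = 0.6978, giving −¼ ln(0.6978) = 0.089956.
d = 0.312838 + 0.089956 = 0.402794.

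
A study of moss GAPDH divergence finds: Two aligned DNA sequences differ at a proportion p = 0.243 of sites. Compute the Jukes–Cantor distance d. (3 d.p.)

d = −(3/4) ln(1 − 4p/3) = −0.75 ln(1 − 0.324) = −0.75 ln(0.676)
  = −0.75 × (-0.391562) = 0.293672 substitutions/site.

0.294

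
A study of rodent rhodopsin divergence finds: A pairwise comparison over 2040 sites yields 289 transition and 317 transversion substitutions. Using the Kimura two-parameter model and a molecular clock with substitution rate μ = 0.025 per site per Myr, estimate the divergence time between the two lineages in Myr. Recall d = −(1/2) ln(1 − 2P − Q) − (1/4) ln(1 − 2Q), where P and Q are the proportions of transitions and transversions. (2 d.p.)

7.64

P = 289/2040 ≈ 0.141667 and Q = 317/2040 ≈ 0.155392.
Under the Kimura two-parameter model, d = −½ ln(1 − 2P − Q) − ¼ ln(1 − 2Q).
1 − 2P − Q = 0.561274, giving −½ ln(0.561274) = 0.288773.
1 − 2Q = 0.689216, giving −¼ ln(0.689216) = 0.093050.
d = 0.288773 + 0.093050 = 0.381823.
Under a molecular clock d = 2μt, so t = d/(2μ) = 0.381823 / (2 × 0.025) = 7.64 Myr.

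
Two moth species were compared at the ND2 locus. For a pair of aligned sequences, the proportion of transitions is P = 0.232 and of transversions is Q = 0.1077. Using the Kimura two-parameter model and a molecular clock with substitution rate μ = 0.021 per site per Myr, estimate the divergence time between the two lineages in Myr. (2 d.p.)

Under the Kimura two-parameter model, d = −½ ln(1 − 2P − Q) − ¼ ln(1 − 2Q).
1 − 2P − Q = 0.4283, giving −½ ln(0.4283) = 0.423966.
1 − 2Q = 0.7846, giving −¼ ln(0.7846) = 0.060645.
d = 0.423966 + 0.060645 = 0.484611.
Under a molecular clock d = 2μt, so t = d/(2μ) = 0.484611 / (2 × 0.021) = 11.54 Myr.

11.54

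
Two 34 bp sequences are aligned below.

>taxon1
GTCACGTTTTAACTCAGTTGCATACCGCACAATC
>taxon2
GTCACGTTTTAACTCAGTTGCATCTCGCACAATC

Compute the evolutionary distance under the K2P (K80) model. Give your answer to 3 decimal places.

0.061

Of 34 sites, 1 differences are transitions and 1 are transversions, so P = 1/34 ≈ 0.029412 and Q = 1/34 ≈ 0.029412.
Under the Kimura two-parameter model, d = −½ ln(1 − 2P − Q) − ¼ ln(1 − 2Q).
1 − 2P − Q = 0.911764, giving −½ ln(0.911764) = 0.046187.
1 − 2Q = 0.941176, giving −¼ ln(0.941176) = 0.015156.
d = 0.046187 + 0.015156 = 0.061343.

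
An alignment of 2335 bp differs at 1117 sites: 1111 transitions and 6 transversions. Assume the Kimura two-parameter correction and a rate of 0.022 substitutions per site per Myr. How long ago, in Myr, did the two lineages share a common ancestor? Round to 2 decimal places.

35.06

P = 1111/2335 ≈ 0.475803 and Q = 6/2335 ≈ 0.00257.
Under the Kimura two-parameter model, d = −½ ln(1 − 2P − Q) − ¼ ln(1 − 2Q).
1 − 2P − Q = 0.045824, giving −½ ln(0.045824) = 1.541474.
1 − 2Q = 0.99486, giving −¼ ln(0.99486) = 0.001288.
d = 1.541474 + 0.001288 = 1.542762.
Under a molecular clock d = 2μt, so t = d/(2μ) = 1.542762 / (2 × 0.022) = 35.06 Myr.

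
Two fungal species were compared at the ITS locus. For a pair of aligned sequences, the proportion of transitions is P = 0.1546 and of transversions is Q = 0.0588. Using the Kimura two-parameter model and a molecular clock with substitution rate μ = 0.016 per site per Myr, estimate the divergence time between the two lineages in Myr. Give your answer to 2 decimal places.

Under the Kimura two-parameter model, d = −½ ln(1 − 2P − Q) − ¼ ln(1 − 2Q).
1 − 2P − Q = 0.632, giving −½ ln(0.632) = 0.229433.
1 − 2Q = 0.8824, giving −¼ ln(0.8824) = 0.031277.
d = 0.229433 + 0.031277 = 0.260710.
Under a molecular clock d = 2μt, so t = d/(2μ) = 0.260710 / (2 × 0.016) = 8.15 Myr.

8.15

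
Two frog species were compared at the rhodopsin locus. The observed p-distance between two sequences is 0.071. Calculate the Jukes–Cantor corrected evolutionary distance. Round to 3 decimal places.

d = −(3/4) ln(1 − 4p/3) = −0.75 ln(1 − 0.094667) = −0.75 ln(0.905333)
  = −0.75 × (-0.099452) = 0.074589 substitutions/site.

0.075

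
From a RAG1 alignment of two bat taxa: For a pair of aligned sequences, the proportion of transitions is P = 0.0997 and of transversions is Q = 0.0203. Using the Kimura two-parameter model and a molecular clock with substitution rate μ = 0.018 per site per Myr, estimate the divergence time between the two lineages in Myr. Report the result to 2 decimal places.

Under the Kimura two-parameter model, d = −½ ln(1 − 2P − Q) − ¼ ln(1 − 2Q).
1 − 2P − Q = 0.7803, giving −½ ln(0.7803) = 0.124038.
1 − 2Q = 0.9594, giving −¼ ln(0.9594) = 0.010362.
d = 0.124038 + 0.010362 = 0.134400.
Under a molecular clock d = 2μt, so t = d/(2μ) = 0.134400 / (2 × 0.018) = 3.73 Myr.

3.73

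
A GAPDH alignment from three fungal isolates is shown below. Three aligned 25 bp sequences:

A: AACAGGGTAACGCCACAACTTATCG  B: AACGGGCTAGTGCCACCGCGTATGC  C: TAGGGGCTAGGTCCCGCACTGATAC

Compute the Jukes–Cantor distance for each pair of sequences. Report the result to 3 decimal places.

d(A,B) = 0.490, d(A,C) = 0.886, d(B,C) = 0.572

A–B: 9/25 sites differ → p = 0.36, d = −0.75 ln(1 − 0.48) = 0.490445 ≈ 0.490.
A–C: 13/25 sites differ → p = 0.52, d = −0.75 ln(1 − 0.693333) = 0.886495 ≈ 0.886.
B–C: 10/25 sites differ → p = 0.4, d = −0.75 ln(1 − 0.533333) = 0.571605 ≈ 0.572.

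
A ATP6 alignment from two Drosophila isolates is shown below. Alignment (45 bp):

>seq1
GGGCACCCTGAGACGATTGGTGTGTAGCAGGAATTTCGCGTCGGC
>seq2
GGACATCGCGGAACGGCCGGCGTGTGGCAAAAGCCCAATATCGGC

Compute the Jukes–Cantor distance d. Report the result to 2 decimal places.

0.73

The sequences differ at 21 of 45 sites, so p = 21/45 ≈ 0.466667.
d = −(3/4) ln(1 − 4p/3) = −0.75 ln(1 − 0.622223) = −0.75 ln(0.377777)
  = −0.75 × (-0.973451) = 0.730088 substitutions/site.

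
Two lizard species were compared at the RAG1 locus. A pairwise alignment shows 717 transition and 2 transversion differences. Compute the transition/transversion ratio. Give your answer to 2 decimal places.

R = 717/2 = 358.50.

358.50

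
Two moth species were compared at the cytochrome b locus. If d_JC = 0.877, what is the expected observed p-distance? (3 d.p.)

0.517

p = (3/4)(1 − e^(−4d/3)) = 0.75 × (1 − e^(-1.169333)) = 0.75 × (1 − 0.310574) = 0.517070.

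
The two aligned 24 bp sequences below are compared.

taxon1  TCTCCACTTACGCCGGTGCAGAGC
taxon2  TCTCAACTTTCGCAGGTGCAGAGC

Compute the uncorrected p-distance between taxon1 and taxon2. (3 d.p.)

The sequences differ at 3 of 24 positions (sites 5, 10, 14).
p = 3/24 = 0.125.

0.125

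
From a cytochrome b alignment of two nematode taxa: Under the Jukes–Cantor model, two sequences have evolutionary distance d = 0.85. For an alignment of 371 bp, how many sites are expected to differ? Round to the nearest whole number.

189

Invert JC69: p = (3/4)(1 − e^(−4d/3)) = 0.75 × (1 − e^(-1.133333)) = 0.75 × (1 − 0.321958) = 0.508532.
Expected differing sites = pL ≈ 0.508532 × 371 = 188.665372 ≈ 189.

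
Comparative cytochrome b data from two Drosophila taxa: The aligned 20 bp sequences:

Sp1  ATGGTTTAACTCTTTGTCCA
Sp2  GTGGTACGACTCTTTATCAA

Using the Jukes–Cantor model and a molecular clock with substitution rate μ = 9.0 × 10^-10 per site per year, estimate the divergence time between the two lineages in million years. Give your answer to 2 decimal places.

212.84

The sequences differ at 6 of 20 sites (1, 6, 7, 8, 16, 19), so p = 6/20 = 0.3.
d = −(3/4) ln(1 − 4p/3) = −0.75 ln(1 − 0.4) = −0.75 ln(0.6)
  = −0.75 × (-0.510826) = 0.383120 substitutions/site.
Under a molecular clock d = 2μt, so t = d/(2μ) = 0.383120 / (2 × 9.0 × 10^-10) = 212.84 million years.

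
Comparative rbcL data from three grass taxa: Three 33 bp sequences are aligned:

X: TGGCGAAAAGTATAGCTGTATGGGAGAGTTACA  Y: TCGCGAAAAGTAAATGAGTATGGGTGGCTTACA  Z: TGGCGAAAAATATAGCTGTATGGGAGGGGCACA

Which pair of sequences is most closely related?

X–Y: 8/33 differ, p = 0.242, d = 0.293.
X–Z: 4/33 differ, p = 0.121, d = 0.132.
Y–Z: 10/33 differ, p = 0.303, d = 0.388.
The smallest distance is between X and Z.

X and Z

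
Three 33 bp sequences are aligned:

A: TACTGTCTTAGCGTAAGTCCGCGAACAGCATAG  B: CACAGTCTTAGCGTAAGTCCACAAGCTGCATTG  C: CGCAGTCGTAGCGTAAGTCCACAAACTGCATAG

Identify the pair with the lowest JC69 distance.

B and C

A–B: 7/33 differ, p = 0.212, d = 0.249.
A–C: 7/33 differ, p = 0.212, d = 0.249.
B–C: 4/33 differ, p = 0.121, d = 0.132.
The smallest distance is between B and C.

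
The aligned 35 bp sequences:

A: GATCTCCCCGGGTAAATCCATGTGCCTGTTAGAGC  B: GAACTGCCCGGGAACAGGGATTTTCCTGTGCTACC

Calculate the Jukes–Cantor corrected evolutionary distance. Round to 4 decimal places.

The sequences differ at 13 of 35 sites, so p = 13/35 ≈ 0.371429.
d = −(3/4) ln(1 − 4p/3) = −0.75 ln(1 − 0.495239) = −0.75 ln(0.504761)
  = −0.75 × (-0.683670) = 0.512753 substitutions/site.

0.5128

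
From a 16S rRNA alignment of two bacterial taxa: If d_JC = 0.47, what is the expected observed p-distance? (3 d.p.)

p = (3/4)(1 − e^(−4d/3)) = 0.75 × (1 − e^(-0.626667)) = 0.75 × (1 − 0.534370) = 0.349223.

0.349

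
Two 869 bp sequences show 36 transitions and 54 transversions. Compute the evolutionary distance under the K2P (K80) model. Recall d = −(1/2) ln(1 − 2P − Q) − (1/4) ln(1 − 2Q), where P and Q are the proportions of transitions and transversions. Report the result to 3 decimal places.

P = 36/869 ≈ 0.041427 and Q = 54/869 ≈ 0.06214.
Under the Kimura two-parameter model, d = −½ ln(1 − 2P − Q) − ¼ ln(1 − 2Q).
1 − 2P − Q = 0.855006, giving −½ ln(0.855006) = 0.078323.
1 − 2Q = 0.87572, giving −¼ ln(0.87572) = 0.033177.
d = 0.078323 + 0.033177 = 0.111500.

0.112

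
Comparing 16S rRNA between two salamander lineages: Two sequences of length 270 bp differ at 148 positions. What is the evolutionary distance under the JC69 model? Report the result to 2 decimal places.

p = 148/270 ≈ 0.548148.
d = −(3/4) ln(1 − 4p/3) = −0.75 ln(1 − 0.730864) = −0.75 ln(0.269136)
  = −0.75 × (-1.312538) = 0.984404 substitutions/site.

0.98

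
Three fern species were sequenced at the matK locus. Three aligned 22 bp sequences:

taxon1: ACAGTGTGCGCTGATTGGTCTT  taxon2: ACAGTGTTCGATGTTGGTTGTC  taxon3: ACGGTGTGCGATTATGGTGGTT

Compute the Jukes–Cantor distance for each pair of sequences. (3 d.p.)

d(taxon1,taxon2) = 0.414, d(taxon1,taxon3) = 0.414, d(taxon2,taxon3) = 0.339

taxon1–taxon2: 7/22 sites differ → p ≈ 0.318182, d = −0.75 ln(1 − 0.424243) = 0.414052 ≈ 0.414.
taxon1–taxon3: 7/22 sites differ → p ≈ 0.318182, d = −0.75 ln(1 − 0.424243) = 0.414052 ≈ 0.414.
taxon2–taxon3: 6/22 sites differ → p ≈ 0.272727, d = −0.75 ln(1 − 0.363636) = 0.338988 ≈ 0.339.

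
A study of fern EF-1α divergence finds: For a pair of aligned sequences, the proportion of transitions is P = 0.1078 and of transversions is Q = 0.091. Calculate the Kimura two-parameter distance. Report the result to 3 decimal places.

0.233

Under the Kimura two-parameter model, d = −½ ln(1 − 2P − Q) − ¼ ln(1 − 2Q).
1 − 2P − Q = 0.6934, giving −½ ln(0.6934) = 0.183074.
1 − 2Q = 0.818, giving −¼ ln(0.818) = 0.050223.
d = 0.183074 + 0.050223 = 0.233297.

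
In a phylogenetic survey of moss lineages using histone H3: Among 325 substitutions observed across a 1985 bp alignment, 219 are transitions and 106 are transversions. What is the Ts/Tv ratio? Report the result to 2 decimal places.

2.07

R = 219/106 = 2.066037… ≈ 2.07 (to 2 d.p.).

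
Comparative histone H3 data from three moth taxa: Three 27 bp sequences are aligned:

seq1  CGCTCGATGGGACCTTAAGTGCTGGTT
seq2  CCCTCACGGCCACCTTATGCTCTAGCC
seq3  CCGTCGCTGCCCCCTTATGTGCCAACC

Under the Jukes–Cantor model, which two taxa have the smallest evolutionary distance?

seq2 and seq3

seq1–seq2: 12/27 differ, p = 0.444, d = 0.673.
seq1–seq3: 12/27 differ, p = 0.444, d = 0.673.
seq2–seq3: 8/27 differ, p = 0.296, d = 0.377.
The smallest distance is between seq2 and seq3.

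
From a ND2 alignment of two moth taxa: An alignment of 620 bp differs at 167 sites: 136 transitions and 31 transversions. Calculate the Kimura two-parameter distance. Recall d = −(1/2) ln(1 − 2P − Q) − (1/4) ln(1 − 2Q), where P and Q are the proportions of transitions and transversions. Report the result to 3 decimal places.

0.362

P = 136/620 ≈ 0.219355 and Q = 31/620 = 0.05.
Under the Kimura two-parameter model, d = −½ ln(1 − 2P − Q) − ¼ ln(1 − 2Q).
1 − 2P − Q = 0.51129, giving −½ ln(0.51129) = 0.335409.
1 − 2Q = 0.9, giving −¼ ln(0.9) = 0.026340.
d = 0.335409 + 0.026340 = 0.361749.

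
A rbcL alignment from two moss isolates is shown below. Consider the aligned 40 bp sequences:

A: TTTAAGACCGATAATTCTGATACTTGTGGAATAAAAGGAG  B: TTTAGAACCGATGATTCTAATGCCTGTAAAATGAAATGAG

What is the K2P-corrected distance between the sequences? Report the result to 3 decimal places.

Of 40 sites, 9 differences are transitions and 1 are transversions, so P = 9/40 = 0.225 and Q = 1/40 = 0.025.
Under the Kimura two-parameter model, d = −½ ln(1 − 2P − Q) − ¼ ln(1 − 2Q).
1 − 2P − Q = 0.525, giving −½ ln(0.525) = 0.322179.
1 − 2Q = 0.95, giving −¼ ln(0.95) = 0.012823.
d = 0.322179 + 0.012823 = 0.335002.

0.335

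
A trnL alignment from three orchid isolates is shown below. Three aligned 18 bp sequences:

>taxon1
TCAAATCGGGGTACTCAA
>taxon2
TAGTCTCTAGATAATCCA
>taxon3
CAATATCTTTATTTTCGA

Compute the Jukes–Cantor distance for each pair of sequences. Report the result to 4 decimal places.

d(taxon1,taxon2) = 0.8240, d(taxon1,taxon3) = 1.0124, d(taxon2,taxon3) = 0.6735

taxon1–taxon2: 9/18 sites differ → p = 0.5, d = −0.75 ln(1 − 0.666667) = 0.823960 ≈ 0.8240.
taxon1–taxon3: 10/18 sites differ → p ≈ 0.555556, d = −0.75 ln(1 − 0.740741) = 1.012446 ≈ 1.0124.
taxon2–taxon3: 8/18 sites differ → p ≈ 0.444444, d = −0.75 ln(1 − 0.592592) = 0.673455 ≈ 0.6735.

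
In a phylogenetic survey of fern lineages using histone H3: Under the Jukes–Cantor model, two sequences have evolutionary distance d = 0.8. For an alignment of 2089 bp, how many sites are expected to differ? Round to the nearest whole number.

1028

Invert JC69: p = (3/4)(1 − e^(−4d/3)) = 0.75 × (1 − e^(-1.066667)) = 0.75 × (1 − 0.344154) = 0.491885.
Expected differing sites = pL ≈ 0.491885 × 2089 = 1027.547765 ≈ 1028.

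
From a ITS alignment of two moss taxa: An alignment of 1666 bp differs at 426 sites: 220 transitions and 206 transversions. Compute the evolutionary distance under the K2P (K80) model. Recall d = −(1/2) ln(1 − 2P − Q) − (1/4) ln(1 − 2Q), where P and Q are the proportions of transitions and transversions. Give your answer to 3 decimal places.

P = 220/1666 ≈ 0.132053 and Q = 206/1666 ≈ 0.123649.
Under the Kimura two-parameter model, d = −½ ln(1 − 2P − Q) − ¼ ln(1 − 2Q).
1 − 2P − Q = 0.612245, giving −½ ln(0.612245) = 0.245311.
1 − 2Q = 0.752702, giving −¼ ln(0.752702) = 0.071021.
d = 0.245311 + 0.071021 = 0.316332.

0.316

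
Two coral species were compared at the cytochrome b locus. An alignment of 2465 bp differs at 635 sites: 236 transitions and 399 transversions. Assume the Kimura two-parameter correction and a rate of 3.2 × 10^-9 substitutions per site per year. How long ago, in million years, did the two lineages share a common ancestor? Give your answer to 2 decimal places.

49.34

P = 236/2465 ≈ 0.09574 and Q = 399/2465 ≈ 0.161866.
Under the Kimura two-parameter model, d = −½ ln(1 − 2P − Q) − ¼ ln(1 − 2Q).
1 − 2P − Q = 0.646654, giving −½ ln(0.646654) = 0.217972.
1 − 2Q = 0.676268, giving −¼ ln(0.676268) = 0.097791.
d = 0.217972 + 0.097791 = 0.315763.
Under a molecular clock d = 2μt, so t = d/(2μ) = 0.315763 / (2 × 3.2 × 10^-9) = 49.34 million years.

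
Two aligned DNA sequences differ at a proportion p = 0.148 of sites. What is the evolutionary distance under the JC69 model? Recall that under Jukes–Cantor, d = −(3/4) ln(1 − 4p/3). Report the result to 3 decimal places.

d = −(3/4) ln(1 − 4p/3) = −0.75 ln(1 − 0.197333) = −0.75 ln(0.802667)
  = −0.75 × (-0.219815) = 0.164861 substitutions/site.

0.165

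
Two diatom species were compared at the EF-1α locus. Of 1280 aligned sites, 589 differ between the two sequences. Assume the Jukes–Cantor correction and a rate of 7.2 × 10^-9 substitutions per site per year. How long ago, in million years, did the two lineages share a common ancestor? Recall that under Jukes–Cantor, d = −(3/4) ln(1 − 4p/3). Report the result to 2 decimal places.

p = 589/1280 ≈ 0.460156.
d = −(3/4) ln(1 − 4p/3) = −0.75 ln(1 − 0.613541) = −0.75 ln(0.386459)
  = −0.75 × (-0.950729) = 0.713047 substitutions/site.
Under a molecular clock d = 2μt, so t = d/(2μ) = 0.713047 / (2 × 7.2 × 10^-9) = 49.52 million years.

49.52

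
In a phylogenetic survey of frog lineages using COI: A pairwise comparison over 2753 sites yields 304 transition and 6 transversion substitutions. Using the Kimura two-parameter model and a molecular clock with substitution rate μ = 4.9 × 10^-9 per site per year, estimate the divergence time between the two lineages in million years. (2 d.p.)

12.99

P = 304/2753 ≈ 0.110425 and Q = 6/2753 ≈ 0.002179.
Under the Kimura two-parameter model, d = −½ ln(1 − 2P − Q) − ¼ ln(1 − 2Q).
1 − 2P − Q = 0.776971, giving −½ ln(0.776971) = 0.126176.
1 − 2Q = 0.995642, giving −¼ ln(0.995642) = 0.001092.
d = 0.126176 + 0.001092 = 0.127268.
Under a molecular clock d = 2μt, so t = d/(2μ) = 0.127268 / (2 × 4.9 × 10^-9) = 12.99 million years.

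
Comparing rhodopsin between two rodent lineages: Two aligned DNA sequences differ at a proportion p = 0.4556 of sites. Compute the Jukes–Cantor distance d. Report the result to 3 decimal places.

d = −(3/4) ln(1 − 4p/3) = −0.75 ln(1 − 0.607467) = −0.75 ln(0.392533)
  = −0.75 × (-0.935135) = 0.701351 substitutions/site.

0.701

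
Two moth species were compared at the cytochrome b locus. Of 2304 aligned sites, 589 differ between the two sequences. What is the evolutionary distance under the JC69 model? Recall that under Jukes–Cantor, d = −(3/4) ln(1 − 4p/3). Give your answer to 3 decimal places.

0.313

p = 589/2304 ≈ 0.255642.
d = −(3/4) ln(1 − 4p/3) = −0.75 ln(1 − 0.340856) = −0.75 ln(0.659144)
  = −0.75 × (-0.416813) = 0.312610 substitutions/site.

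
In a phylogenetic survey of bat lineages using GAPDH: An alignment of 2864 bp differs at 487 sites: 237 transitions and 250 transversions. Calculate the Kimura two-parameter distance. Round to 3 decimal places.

P = 237/2864 ≈ 0.082751 and Q = 250/2864 ≈ 0.087291.
Under the Kimura two-parameter model, d = −½ ln(1 − 2P − Q) − ¼ ln(1 − 2Q).
1 − 2P − Q = 0.747207, giving −½ ln(0.747207) = 0.145707.
1 − 2Q = 0.825418, giving −¼ ln(0.825418) = 0.047966.
d = 0.145707 + 0.047966 = 0.193673.

0.194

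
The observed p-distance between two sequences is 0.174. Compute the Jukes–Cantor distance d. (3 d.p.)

0.198

d = −(3/4) ln(1 − 4p/3) = −0.75 ln(1 − 0.232) = −0.75 ln(0.768)
  = −0.75 × (-0.263966) = 0.197975 substitutions/site.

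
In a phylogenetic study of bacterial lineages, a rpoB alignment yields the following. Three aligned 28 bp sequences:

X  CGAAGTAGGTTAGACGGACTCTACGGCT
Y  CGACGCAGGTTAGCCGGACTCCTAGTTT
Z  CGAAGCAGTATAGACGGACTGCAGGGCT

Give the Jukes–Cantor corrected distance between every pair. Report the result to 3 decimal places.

X–Y: 8/28 sites differ → p ≈ 0.285714, d = −0.75 ln(1 − 0.380952) = 0.359679 ≈ 0.360.
X–Z: 6/28 sites differ → p ≈ 0.214286, d = −0.75 ln(1 − 0.285715) = 0.252355 ≈ 0.252.
Y–Z: 9/28 sites differ → p ≈ 0.321429, d = −0.75 ln(1 − 0.428572) = 0.419713 ≈ 0.420.

d(X,Y) = 0.360, d(X,Z) = 0.252, d(Y,Z) = 0.420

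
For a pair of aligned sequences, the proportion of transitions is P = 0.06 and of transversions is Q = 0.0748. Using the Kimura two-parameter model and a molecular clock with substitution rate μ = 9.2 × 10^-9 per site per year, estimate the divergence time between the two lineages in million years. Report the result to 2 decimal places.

8.09

Under the Kimura two-parameter model, d = −½ ln(1 − 2P − Q) − ¼ ln(1 − 2Q).
1 − 2P − Q = 0.8052, giving −½ ln(0.8052) = 0.108332.
1 − 2Q = 0.8504, giving −¼ ln(0.8504) = 0.040512.
d = 0.108332 + 0.040512 = 0.148844.
Under a molecular clock d = 2μt, so t = d/(2μ) = 0.148844 / (2 × 9.2 × 10^-9) = 8.09 million years.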